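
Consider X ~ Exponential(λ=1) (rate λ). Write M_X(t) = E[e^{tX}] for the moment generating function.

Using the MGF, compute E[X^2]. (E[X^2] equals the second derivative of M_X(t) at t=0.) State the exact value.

M_X(t) = 1/(1 - t)
D^2[M](t) = -2/(t^3 - 3*t^2 + 3*t - 1)

E[X^2] = D^2[M](0) = 2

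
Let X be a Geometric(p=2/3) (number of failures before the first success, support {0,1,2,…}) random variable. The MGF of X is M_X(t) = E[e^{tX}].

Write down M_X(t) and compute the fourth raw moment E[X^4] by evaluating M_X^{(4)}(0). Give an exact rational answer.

M_X(t) = 2/(3*(1 - e^(t)/3))
M′(t) = 2*e^(t)/(e^(2*t) - 6*e^(t) + 9)
M′′(t) = (-2*e^(2*t) - 6*e^(t))/(e^(3*t) - 9*e^(2*t) + 27*e^(t) - 27)
M′′′(t) = (2*e^(3*t) + 24*e^(2*t) + 18*e^(t))/(e^(4*t) - 12*e^(3*t) + 54*e^(2*t) - 108*e^(t) + 81)
M′′′′(t) = (-2*e^(4*t) - 66*e^(3*t) - 198*e^(2*t) - 54*e^(t))/(e^(5*t) - 15*e^(4*t) + 90*e^(3*t) - 270*e^(2*t) + 405*e^(t) - 243)

E[X^4] = M′′′′(0) = 10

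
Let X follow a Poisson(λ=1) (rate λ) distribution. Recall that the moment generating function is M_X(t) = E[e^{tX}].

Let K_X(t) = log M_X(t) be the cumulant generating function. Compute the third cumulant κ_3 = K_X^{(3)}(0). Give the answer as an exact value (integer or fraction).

M_X(t) = e^(e^(t) - 1)
K_X(t) = log M_X(t) = e^(t) - 1
dK/dt = e^(t)
d^2K/dt^2 = e^(t)
d^3K/dt^3 = e^(t)

κ_3 = d^3K/dt^3 |_{t=0} = 1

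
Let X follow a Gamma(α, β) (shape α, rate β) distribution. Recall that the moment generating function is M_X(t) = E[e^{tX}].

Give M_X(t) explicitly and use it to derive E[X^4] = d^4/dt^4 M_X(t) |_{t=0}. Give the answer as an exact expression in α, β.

M_X(t) = (β/(β - t))^α
D^4[M](t) = (α^4*β^α*(1/(β - t))^α + 6*α^3*β^α*(1/(β - t))^α + 11*α^2*β^α*(1/(β - t))^α + 6*α*β^α*(1/(β - t))^α)/(β^4 - 4*β^3*t + 6*β^2*t^2 - 4*β*t^3 + t^4)

E[X^4] = D^4[M](0) = α*(α^3 + 6*α^2 + 11*α + 6)/β^4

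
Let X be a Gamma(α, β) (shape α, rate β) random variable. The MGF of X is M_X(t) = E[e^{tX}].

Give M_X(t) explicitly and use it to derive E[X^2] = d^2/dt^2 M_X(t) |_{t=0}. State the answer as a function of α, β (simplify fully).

E[X^2] = M^(2)(0) = α*(α + 1)/β^2

M_X(t) = (β/(β - t))^α
M^(2)(t) = (α^2*β^α*(1/(β - t))^α + α*β^α*(1/(β - t))^α)/(β^2 - 2*β*t + t^2)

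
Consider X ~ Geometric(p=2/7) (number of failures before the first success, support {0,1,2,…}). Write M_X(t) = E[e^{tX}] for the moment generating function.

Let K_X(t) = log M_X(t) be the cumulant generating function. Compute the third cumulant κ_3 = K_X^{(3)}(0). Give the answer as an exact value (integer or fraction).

κ_3 = K^(3)(0) = 105/2

M_X(t) = 2/(7*(1 - 5*e^(t)/7))
K_X(t) = log M_X(t) = -log(1 - 5*e^(t)/7) - log(7) + log(2)
K^(3)(t) = (-175*e^(2*t) - 245*e^(t))/(125*e^(3*t) - 525*e^(2*t) + 735*e^(t) - 343)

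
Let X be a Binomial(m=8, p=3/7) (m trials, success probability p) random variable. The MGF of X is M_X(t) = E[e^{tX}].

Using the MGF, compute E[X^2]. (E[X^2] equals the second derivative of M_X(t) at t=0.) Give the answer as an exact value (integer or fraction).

M_X(t) = (3*e^(t)/7 + 4/7)^8

E[X^2] = D^2[M](0) = 96/7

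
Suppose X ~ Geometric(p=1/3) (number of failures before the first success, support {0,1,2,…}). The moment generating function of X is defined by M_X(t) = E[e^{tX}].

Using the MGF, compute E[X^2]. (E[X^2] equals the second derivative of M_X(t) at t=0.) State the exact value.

M_X(t) = 1/(3*(1 - 2*e^(t)/3))
M′(t) = 2*e^(t)/(4*e^(2*t) - 12*e^(t) + 9)
M′′(t) = (-4*e^(2*t) - 6*e^(t))/(8*e^(3*t) - 36*e^(2*t) + 54*e^(t) - 27)

E[X^2] = M′′(0) = 10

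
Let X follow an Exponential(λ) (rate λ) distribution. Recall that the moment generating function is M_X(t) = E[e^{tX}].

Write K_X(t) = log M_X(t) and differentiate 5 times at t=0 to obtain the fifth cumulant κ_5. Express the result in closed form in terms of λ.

κ_5 = K′′′′′(0) = 24/λ^5

M_X(t) = λ/(λ - t)
K_X(t) = log M_X(t) = log(λ) - log(λ - t)
K′(t) = -1/(-λ + t)
K′′(t) = 1/(λ^2 - 2*λ*t + t^2)
K′′′(t) = -2/(-λ^3 + 3*λ^2*t - 3*λ*t^2 + t^3)
K′′′′(t) = 6/(λ^4 - 4*λ^3*t + 6*λ^2*t^2 - 4*λ*t^3 + t^4)
K′′′′′(t) = -24/(-λ^5 + 5*λ^4*t - 10*λ^3*t^2 + 10*λ^2*t^3 - 5*λ*t^4 + t^5)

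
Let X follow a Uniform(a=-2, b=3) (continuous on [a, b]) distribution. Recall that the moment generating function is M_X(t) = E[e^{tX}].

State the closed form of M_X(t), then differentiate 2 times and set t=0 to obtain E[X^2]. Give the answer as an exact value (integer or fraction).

M_X(t) = (e^(3*t) - e^(-2*t))/(5*t)
M^(2)(t) = (9*t^2*e^(5*t) - 4*t^2 - 6*t*e^(5*t) - 4*t + 2*e^(5*t) - 2)*e^(-2*t)/(5*t^3)

E[X^2] = M^(2)(0) = 7/3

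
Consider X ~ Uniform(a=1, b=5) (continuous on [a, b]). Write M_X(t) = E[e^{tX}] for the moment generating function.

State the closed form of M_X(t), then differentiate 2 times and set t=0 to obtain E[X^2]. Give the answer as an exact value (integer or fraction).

E[X^2] = D^2[M](0) = 31/3

M_X(t) = (e^(5*t) - e^(t))/(4*t)
D^2[M](t) = (25*t^2*e^(5*t) - t^2*e^(t) - 10*t*e^(5*t) + 2*t*e^(t) + 2*e^(5*t) - 2*e^(t))/(4*t^3)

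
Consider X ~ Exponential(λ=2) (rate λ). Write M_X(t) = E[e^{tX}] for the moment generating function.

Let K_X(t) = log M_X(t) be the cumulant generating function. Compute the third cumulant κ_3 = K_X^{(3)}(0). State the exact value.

κ_3 = K^(3)(0) = 1/4

M_X(t) = 2/(2 - t)
K_X(t) = log M_X(t) = -log(2 - t) + log(2)
K^(3)(t) = -2/(t^3 - 6*t^2 + 12*t - 8)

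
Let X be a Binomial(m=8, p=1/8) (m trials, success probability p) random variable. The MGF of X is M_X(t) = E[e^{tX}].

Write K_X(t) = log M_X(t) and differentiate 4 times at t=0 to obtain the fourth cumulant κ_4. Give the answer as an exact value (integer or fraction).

M_X(t) = (e^(t)/8 + 7/8)^8
K_X(t) = log M_X(t) = 8*log(e^(t)/8 + 7/8)
K^(4)(t) = (56*e^(3*t) - 1568*e^(2*t) + 2744*e^(t))/(e^(4*t) + 28*e^(3*t) + 294*e^(2*t) + 1372*e^(t) + 2401)

κ_4 = K^(4)(0) = 77/256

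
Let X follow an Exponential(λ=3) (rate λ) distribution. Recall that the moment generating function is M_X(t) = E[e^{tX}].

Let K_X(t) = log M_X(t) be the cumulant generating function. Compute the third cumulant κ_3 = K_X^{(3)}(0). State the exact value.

κ_3 = K′′′(0) = 2/27

M_X(t) = 3/(3 - t)
K_X(t) = log M_X(t) = -log(3 - t) + log(3)
K′(t) = -1/(t - 3)
K′′(t) = 1/(t^2 - 6*t + 9)
K′′′(t) = -2/(t^3 - 9*t^2 + 27*t - 27)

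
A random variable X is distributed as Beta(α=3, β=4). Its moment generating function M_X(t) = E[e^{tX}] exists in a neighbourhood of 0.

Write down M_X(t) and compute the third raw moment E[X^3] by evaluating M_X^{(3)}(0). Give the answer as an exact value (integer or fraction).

E[X^3] = d^3M/dt^3 |_{t=0} = 5/42

M_X(t) = ₁F₁(3; 7; t)
dM/dt = 3*₁F₁(4; 8; t)/7
d^2M/dt^2 = 3*₁F₁(5; 9; t)/14
d^3M/dt^3 = 5*₁F₁(6; 10; t)/42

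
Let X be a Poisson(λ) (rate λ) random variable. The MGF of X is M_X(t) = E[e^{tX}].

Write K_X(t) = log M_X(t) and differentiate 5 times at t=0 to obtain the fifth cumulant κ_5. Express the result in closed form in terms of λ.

M_X(t) = e^(λ*(e^(t) - 1))
K_X(t) = log M_X(t) = λ*(e^(t) - 1)
D^5[K](t) = λ*e^(t)

κ_5 = D^5[K](0) = λ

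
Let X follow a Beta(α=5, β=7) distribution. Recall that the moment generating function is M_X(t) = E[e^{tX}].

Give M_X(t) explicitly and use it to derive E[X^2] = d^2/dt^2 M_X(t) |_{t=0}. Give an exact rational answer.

M_X(t) = ₁F₁(5; 12; t)
D^2[M](t) = 5*₁F₁(7; 14; t)/26

E[X^2] = D^2[M](0) = 5/26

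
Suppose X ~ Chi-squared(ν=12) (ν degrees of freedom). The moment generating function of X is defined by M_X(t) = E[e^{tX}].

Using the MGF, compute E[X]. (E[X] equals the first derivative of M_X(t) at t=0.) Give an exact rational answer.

E[X] = D[M](0) = 12

M_X(t) = (1 - 2*t)^(-6)
D[M](t) = -12/(128*t^7 - 448*t^6 + 672*t^5 - 560*t^4 + 280*t^3 - 84*t^2 + 14*t - 1)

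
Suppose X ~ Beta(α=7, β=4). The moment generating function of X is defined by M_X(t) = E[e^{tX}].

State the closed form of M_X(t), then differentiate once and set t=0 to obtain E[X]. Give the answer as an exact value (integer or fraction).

E[X] = D[M](0) = 7/11

M_X(t) = ₁F₁(7; 11; t)
D[M](t) = 7*₁F₁(8; 12; t)/11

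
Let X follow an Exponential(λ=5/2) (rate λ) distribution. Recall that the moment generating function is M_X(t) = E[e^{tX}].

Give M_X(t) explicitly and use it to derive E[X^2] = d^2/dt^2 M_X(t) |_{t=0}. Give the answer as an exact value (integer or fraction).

E[X^2] = D^2[M](0) = 8/25

M_X(t) = 5/(2*(5/2 - t))
D^2[M](t) = -40/(8*t^3 - 60*t^2 + 150*t - 125)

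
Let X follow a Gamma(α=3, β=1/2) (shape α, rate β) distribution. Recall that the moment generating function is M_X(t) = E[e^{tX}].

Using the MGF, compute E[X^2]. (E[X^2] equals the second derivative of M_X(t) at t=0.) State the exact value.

E[X^2] = M^(2)(0) = 48

M_X(t) = 1/(8*(1/2 - t)^3)
M^(2)(t) = -48/(32*t^5 - 80*t^4 + 80*t^3 - 40*t^2 + 10*t - 1)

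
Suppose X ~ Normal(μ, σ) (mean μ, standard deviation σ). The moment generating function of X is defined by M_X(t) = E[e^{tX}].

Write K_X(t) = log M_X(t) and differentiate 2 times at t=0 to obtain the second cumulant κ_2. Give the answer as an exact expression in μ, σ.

M_X(t) = e^(μ*t + σ^2*t^2/2)
K_X(t) = log M_X(t) = μ*t + σ^2*t^2/2
K′(t) = μ + σ^2*t
K′′(t) = σ^2

κ_2 = K′′(0) = σ^2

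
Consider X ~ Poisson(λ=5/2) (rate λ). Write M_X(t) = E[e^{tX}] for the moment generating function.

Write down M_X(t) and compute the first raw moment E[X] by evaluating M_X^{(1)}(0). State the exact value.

E[X] = D[M](0) = 5/2

M_X(t) = e^(5*e^(t)/2 - 5/2)
D[M](t) = 5*e^(-5/2)*e^(t)*e^(5*e^(t)/2)/2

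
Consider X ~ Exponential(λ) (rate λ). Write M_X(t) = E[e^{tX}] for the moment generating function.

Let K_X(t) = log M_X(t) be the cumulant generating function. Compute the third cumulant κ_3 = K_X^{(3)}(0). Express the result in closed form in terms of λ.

M_X(t) = λ/(λ - t)
K_X(t) = log M_X(t) = log(λ) - log(λ - t)
K^(3)(t) = -2/(-λ^3 + 3*λ^2*t - 3*λ*t^2 + t^3)

κ_3 = K^(3)(0) = 2/λ^3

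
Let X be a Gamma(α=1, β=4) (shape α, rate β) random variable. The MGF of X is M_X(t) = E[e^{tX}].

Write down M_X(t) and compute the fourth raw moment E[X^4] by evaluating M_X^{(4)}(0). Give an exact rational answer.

M_X(t) = 4/(4 - t)
dM/dt = 4/(t^2 - 8*t + 16)
d^2M/dt^2 = -8/(t^3 - 12*t^2 + 48*t - 64)
d^3M/dt^3 = 24/(t^4 - 16*t^3 + 96*t^2 - 256*t + 256)
d^4M/dt^4 = -96/(t^5 - 20*t^4 + 160*t^3 - 640*t^2 + 1280*t - 1024)

E[X^4] = d^4M/dt^4 |_{t=0} = 3/32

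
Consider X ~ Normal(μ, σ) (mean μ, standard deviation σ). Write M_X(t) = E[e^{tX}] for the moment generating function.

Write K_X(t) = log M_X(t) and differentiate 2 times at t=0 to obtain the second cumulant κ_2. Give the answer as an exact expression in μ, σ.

κ_2 = K^(2)(0) = σ^2

M_X(t) = e^(μ*t + σ^2*t^2/2)
K_X(t) = log M_X(t) = μ*t + σ^2*t^2/2
K^(2)(t) = σ^2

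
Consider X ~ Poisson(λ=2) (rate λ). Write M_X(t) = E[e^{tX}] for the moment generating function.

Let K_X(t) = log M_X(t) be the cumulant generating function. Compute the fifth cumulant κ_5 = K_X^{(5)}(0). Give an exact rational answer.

M_X(t) = e^(2*e^(t) - 2)
K_X(t) = log M_X(t) = 2*e^(t) - 2
dK/dt = 2*e^(t)
d^2K/dt^2 = 2*e^(t)
d^3K/dt^3 = 2*e^(t)
d^4K/dt^4 = 2*e^(t)
d^5K/dt^5 = 2*e^(t)

κ_5 = d^5K/dt^5 |_{t=0} = 2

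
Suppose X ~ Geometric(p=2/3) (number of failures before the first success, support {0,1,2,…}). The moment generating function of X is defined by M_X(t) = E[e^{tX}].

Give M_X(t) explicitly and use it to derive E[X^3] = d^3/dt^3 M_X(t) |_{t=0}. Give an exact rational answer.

E[X^3] = M^(3)(0) = 11/4

M_X(t) = 2/(3*(1 - e^(t)/3))
M^(3)(t) = (2*e^(3*t) + 24*e^(2*t) + 18*e^(t))/(e^(4*t) - 12*e^(3*t) + 54*e^(2*t) - 108*e^(t) + 81)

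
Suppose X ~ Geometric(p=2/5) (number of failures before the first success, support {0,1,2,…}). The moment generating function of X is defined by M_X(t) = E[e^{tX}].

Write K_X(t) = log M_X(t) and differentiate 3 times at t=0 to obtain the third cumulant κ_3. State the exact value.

κ_3 = K′′′(0) = 15

M_X(t) = 2/(5*(1 - 3*e^(t)/5))
K_X(t) = log M_X(t) = -log(1 - 3*e^(t)/5) - log(5) + log(2)
K′(t) = -3*e^(t)/(3*e^(t) - 5)
K′′(t) = 15*e^(t)/(9*e^(2*t) - 30*e^(t) + 25)
K′′′(t) = (-45*e^(2*t) - 75*e^(t))/(27*e^(3*t) - 135*e^(2*t) + 225*e^(t) - 125)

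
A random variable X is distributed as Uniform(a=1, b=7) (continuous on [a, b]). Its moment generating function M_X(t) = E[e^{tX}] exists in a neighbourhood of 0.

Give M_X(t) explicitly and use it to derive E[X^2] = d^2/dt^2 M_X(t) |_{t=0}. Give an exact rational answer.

M_X(t) = (e^(7*t) - e^(t))/(6*t)
D^2[M](t) = (49*t^2*e^(7*t) - t^2*e^(t) - 14*t*e^(7*t) + 2*t*e^(t) + 2*e^(7*t) - 2*e^(t))/(6*t^3)

E[X^2] = D^2[M](0) = 19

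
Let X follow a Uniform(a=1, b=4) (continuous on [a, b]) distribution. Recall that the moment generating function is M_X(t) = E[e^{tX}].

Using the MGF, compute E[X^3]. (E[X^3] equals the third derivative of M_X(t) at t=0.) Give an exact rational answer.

E[X^3] = M^(3)(0) = 85/4

M_X(t) = (e^(4*t) - e^(t))/(3*t)
M^(3)(t) = (64*t^3*e^(4*t) - t^3*e^(t) - 48*t^2*e^(4*t) + 3*t^2*e^(t) + 24*t*e^(4*t) - 6*t*e^(t) - 6*e^(4*t) + 6*e^(t))/(3*t^4)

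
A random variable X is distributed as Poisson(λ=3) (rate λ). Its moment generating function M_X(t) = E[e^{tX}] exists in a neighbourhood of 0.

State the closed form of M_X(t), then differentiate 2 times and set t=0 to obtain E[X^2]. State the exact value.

E[X^2] = D^2[M](0) = 12

M_X(t) = e^(3*e^(t) - 3)
D^2[M](t) = (9*e^(2*t)*e^(3*e^(t)) + 3*e^(t)*e^(3*e^(t)))*e^(-3)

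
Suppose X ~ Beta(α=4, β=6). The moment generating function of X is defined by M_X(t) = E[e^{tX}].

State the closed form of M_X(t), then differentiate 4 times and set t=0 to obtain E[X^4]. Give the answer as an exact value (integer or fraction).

M_X(t) = ₁F₁(4; 10; t)
M^(4)(t) = 7*₁F₁(8; 14; t)/143

E[X^4] = M^(4)(0) = 7/143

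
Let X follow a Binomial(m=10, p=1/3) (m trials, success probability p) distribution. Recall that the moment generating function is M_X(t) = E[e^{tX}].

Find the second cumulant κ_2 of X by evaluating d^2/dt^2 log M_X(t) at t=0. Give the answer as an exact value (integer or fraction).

M_X(t) = (e^(t)/3 + 2/3)^10
K_X(t) = log M_X(t) = 10*log(e^(t)/3 + 2/3)
D^2[K](t) = 20*e^(t)/(e^(2*t) + 4*e^(t) + 4)

κ_2 = D^2[K](0) = 20/9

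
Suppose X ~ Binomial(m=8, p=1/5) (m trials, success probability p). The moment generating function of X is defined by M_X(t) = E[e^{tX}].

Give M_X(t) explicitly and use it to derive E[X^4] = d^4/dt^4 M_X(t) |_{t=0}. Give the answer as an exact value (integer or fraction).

E[X^4] = d^4M/dt^4 |_{t=0} = 4512/125

M_X(t) = (e^(t)/5 + 4/5)^8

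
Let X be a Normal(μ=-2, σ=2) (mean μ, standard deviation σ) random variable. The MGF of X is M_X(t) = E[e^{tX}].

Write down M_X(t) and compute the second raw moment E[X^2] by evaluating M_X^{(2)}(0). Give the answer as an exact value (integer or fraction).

E[X^2] = M^(2)(0) = 8

M_X(t) = e^(2*t^2 - 2*t)
M^(2)(t) = (16*t^2*e^(2*t^2) - 16*t*e^(2*t^2) + 8*e^(2*t^2))*e^(-2*t)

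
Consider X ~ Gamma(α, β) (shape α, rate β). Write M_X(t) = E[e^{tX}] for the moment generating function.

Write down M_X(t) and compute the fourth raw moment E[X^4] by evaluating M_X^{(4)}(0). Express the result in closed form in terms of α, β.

E[X^4] = M^(4)(0) = α*(α^3 + 6*α^2 + 11*α + 6)/β^4

M_X(t) = (β/(β - t))^α
M^(4)(t) = (α^4*β^α*(1/(β - t))^α + 6*α^3*β^α*(1/(β - t))^α + 11*α^2*β^α*(1/(β - t))^α + 6*α*β^α*(1/(β - t))^α)/(β^4 - 4*β^3*t + 6*β^2*t^2 - 4*β*t^3 + t^4)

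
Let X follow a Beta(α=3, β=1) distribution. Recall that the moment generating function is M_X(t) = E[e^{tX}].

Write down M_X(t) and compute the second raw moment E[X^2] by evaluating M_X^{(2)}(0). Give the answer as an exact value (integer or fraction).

E[X^2] = D^2[M](0) = 3/5

M_X(t) = ₁F₁(3; 4; t)
D^2[M](t) = 3*₁F₁(5; 6; t)/5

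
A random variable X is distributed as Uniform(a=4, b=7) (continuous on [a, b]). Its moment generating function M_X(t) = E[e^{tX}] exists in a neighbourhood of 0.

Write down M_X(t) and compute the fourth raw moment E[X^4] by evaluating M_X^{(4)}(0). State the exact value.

M_X(t) = (e^(7*t) - e^(4*t))/(3*t)

E[X^4] = D^4[M](0) = 5261/5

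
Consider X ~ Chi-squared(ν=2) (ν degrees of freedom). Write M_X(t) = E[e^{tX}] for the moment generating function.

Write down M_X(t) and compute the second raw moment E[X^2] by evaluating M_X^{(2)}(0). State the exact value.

M_X(t) = 1/(1 - 2*t)
dM/dt = 2/(4*t^2 - 4*t + 1)
d^2M/dt^2 = -8/(8*t^3 - 12*t^2 + 6*t - 1)

E[X^2] = d^2M/dt^2 |_{t=0} = 8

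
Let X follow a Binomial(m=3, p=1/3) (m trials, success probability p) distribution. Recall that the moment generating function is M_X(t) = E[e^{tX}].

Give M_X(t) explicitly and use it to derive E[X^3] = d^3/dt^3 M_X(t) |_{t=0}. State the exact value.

M_X(t) = (e^(t)/3 + 2/3)^3
D^3[M](t) = e^(3*t) + 16*e^(2*t)/9 + 4*e^(t)/9

E[X^3] = D^3[M](0) = 29/9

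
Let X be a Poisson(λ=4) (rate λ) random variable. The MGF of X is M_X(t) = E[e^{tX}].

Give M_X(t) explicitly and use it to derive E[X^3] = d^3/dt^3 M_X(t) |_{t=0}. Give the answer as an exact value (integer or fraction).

E[X^3] = M^(3)(0) = 116

M_X(t) = e^(4*e^(t) - 4)
M^(3)(t) = (64*e^(3*t)*e^(4*e^(t)) + 48*e^(2*t)*e^(4*e^(t)) + 4*e^(t)*e^(4*e^(t)))*e^(-4)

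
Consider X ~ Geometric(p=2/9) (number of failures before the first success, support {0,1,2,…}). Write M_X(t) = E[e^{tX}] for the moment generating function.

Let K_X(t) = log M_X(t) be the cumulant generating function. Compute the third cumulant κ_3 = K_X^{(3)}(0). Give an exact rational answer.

M_X(t) = 2/(9*(1 - 7*e^(t)/9))
K_X(t) = log M_X(t) = -log(1 - 7*e^(t)/9) - 2*log(3) + log(2)
K′(t) = -7*e^(t)/(7*e^(t) - 9)
K′′(t) = 63*e^(t)/(49*e^(2*t) - 126*e^(t) + 81)
K′′′(t) = (-441*e^(2*t) - 567*e^(t))/(343*e^(3*t) - 1323*e^(2*t) + 1701*e^(t) - 729)

κ_3 = K′′′(0) = 126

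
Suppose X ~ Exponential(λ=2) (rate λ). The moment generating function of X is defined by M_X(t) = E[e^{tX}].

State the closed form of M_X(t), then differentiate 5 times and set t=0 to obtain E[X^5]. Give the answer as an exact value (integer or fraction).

E[X^5] = d^5M/dt^5 |_{t=0} = 15/4

M_X(t) = 2/(2 - t)
dM/dt = 2/(t^2 - 4*t + 4)
d^2M/dt^2 = -4/(t^3 - 6*t^2 + 12*t - 8)
d^3M/dt^3 = 12/(t^4 - 8*t^3 + 24*t^2 - 32*t + 16)
d^4M/dt^4 = -48/(t^5 - 10*t^4 + 40*t^3 - 80*t^2 + 80*t - 32)
d^5M/dt^5 = 240/(t^6 - 12*t^5 + 60*t^4 - 160*t^3 + 240*t^2 - 192*t + 64)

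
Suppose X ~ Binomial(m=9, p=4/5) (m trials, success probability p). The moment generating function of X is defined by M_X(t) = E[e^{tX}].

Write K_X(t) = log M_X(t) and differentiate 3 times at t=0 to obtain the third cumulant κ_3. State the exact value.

M_X(t) = (4*e^(t)/5 + 1/5)^9
K_X(t) = log M_X(t) = 9*log(4*e^(t)/5 + 1/5)
D^3[K](t) = (-144*e^(2*t) + 36*e^(t))/(64*e^(3*t) + 48*e^(2*t) + 12*e^(t) + 1)

κ_3 = D^3[K](0) = -108/125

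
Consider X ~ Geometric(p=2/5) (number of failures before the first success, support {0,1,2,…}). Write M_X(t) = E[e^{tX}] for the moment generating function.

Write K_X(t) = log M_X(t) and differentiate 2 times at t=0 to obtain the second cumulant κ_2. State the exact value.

κ_2 = D^2[K](0) = 15/4

M_X(t) = 2/(5*(1 - 3*e^(t)/5))
K_X(t) = log M_X(t) = -log(1 - 3*e^(t)/5) - log(5) + log(2)
D^2[K](t) = 15*e^(t)/(9*e^(2*t) - 30*e^(t) + 25)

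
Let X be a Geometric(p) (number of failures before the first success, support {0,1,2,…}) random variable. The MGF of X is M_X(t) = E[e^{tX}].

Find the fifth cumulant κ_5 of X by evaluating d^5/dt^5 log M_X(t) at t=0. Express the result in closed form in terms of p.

M_X(t) = p/(-(1 - p)*e^(t) + 1)
K_X(t) = log M_X(t) = log(p) - log(-(1 - p)*e^(t) + 1)
K′(t) = (-p*e^(t) + e^(t))/(p*e^(t) - e^(t) + 1)
K′′(t) = (-p*e^(t) + e^(t))/(p^2*e^(2*t) - 2*p*e^(2*t) + 2*p*e^(t) + e^(2*t) - 2*e^(t) + 1)

κ_5 = K′′′′′(0) = (p^4 - 15*p^3 + 50*p^2 - 60*p + 24)/p^5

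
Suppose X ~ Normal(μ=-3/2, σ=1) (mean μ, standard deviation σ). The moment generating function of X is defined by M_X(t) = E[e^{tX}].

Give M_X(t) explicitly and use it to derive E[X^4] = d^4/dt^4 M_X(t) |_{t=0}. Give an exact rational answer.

E[X^4] = M′′′′(0) = 345/16

M_X(t) = e^(t^2/2 - 3*t/2)
M′(t) = t*e^(-3*t/2)*e^(t^2/2) - 3*e^(-3*t/2)*e^(t^2/2)/2
M′′(t) = (4*t^2*e^(t^2/2) - 12*t*e^(t^2/2) + 13*e^(t^2/2))*e^(-3*t/2)/4
M′′′(t) = (8*t^3*e^(t^2/2) - 36*t^2*e^(t^2/2) + 78*t*e^(t^2/2) - 63*e^(t^2/2))*e^(-3*t/2)/8
M′′′′(t) = (16*t^4*e^(t^2/2) - 96*t^3*e^(t^2/2) + 312*t^2*e^(t^2/2) - 504*t*e^(t^2/2) + 345*e^(t^2/2))*e^(-3*t/2)/16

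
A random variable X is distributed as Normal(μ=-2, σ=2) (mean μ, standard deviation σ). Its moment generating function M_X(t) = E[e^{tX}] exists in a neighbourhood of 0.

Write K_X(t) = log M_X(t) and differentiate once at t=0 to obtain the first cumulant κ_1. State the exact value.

M_X(t) = e^(2*t^2 - 2*t)
K_X(t) = log M_X(t) = 2*t^2 - 2*t
K^(1)(t) = 4*t - 2

κ_1 = K^(1)(0) = -2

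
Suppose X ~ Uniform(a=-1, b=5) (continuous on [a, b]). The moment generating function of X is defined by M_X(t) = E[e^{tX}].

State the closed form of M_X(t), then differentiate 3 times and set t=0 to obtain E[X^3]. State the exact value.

M_X(t) = (e^(5*t) - e^(-t))/(6*t)
D^3[M](t) = (125*t^3*e^(6*t) + t^3 - 75*t^2*e^(6*t) + 3*t^2 + 30*t*e^(6*t) + 6*t - 6*e^(6*t) + 6)*e^(-t)/(6*t^4)

E[X^3] = D^3[M](0) = 26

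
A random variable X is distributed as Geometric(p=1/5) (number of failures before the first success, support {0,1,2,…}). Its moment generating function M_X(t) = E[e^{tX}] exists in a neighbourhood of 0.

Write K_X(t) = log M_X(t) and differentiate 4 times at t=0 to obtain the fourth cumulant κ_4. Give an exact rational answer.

κ_4 = d^4K/dt^4 |_{t=0} = 2420

M_X(t) = 1/(5*(1 - 4*e^(t)/5))
K_X(t) = log M_X(t) = -log(1 - 4*e^(t)/5) - log(5)
dK/dt = -4*e^(t)/(4*e^(t) - 5)
d^2K/dt^2 = 20*e^(t)/(16*e^(2*t) - 40*e^(t) + 25)
d^3K/dt^3 = (-80*e^(2*t) - 100*e^(t))/(64*e^(3*t) - 240*e^(2*t) + 300*e^(t) - 125)
d^4K/dt^4 = (320*e^(3*t) + 1600*e^(2*t) + 500*e^(t))/(256*e^(4*t) - 1280*e^(3*t) + 2400*e^(2*t) - 2000*e^(t) + 625)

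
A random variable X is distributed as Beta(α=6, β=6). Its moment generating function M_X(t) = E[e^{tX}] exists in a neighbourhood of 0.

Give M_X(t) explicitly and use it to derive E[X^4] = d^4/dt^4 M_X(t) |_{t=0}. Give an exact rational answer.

E[X^4] = d^4M/dt^4 |_{t=0} = 6/65

M_X(t) = ₁F₁(6; 12; t)
dM/dt = ₁F₁(7; 13; t)/2
d^2M/dt^2 = 7*₁F₁(8; 14; t)/26
d^3M/dt^3 = 2*₁F₁(9; 15; t)/13
d^4M/dt^4 = 6*₁F₁(10; 16; t)/65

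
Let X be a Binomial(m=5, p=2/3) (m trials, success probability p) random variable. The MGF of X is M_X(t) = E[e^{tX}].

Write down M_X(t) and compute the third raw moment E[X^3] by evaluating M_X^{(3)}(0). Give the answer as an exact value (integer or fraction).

E[X^3] = D^3[M](0) = 430/9

M_X(t) = (2*e^(t)/3 + 1/3)^5
D^3[M](t) = 4000*e^(5*t)/243 + 5120*e^(4*t)/243 + 80*e^(3*t)/9 + 320*e^(2*t)/243 + 10*e^(t)/243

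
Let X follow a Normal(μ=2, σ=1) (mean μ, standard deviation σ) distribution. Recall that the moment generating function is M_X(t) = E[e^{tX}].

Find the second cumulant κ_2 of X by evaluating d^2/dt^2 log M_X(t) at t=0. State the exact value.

M_X(t) = e^(t^2/2 + 2*t)
K_X(t) = log M_X(t) = t^2/2 + 2*t
dK/dt = t + 2
d^2K/dt^2 = 1

κ_2 = d^2K/dt^2 |_{t=0} = 1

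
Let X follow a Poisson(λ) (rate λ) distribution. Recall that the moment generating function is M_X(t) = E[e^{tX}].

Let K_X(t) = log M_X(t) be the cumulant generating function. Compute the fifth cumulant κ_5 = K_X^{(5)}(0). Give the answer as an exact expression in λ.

M_X(t) = e^(λ*(e^(t) - 1))
K_X(t) = log M_X(t) = λ*(e^(t) - 1)
K^(5)(t) = λ*e^(t)

κ_5 = K^(5)(0) = λ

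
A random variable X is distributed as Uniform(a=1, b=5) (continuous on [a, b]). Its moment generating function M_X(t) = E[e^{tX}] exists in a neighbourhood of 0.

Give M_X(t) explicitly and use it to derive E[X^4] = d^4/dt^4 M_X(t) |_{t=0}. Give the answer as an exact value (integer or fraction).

E[X^4] = D^4[M](0) = 781/5

M_X(t) = (e^(5*t) - e^(t))/(4*t)
D^4[M](t) = (625*t^4*e^(5*t) - t^4*e^(t) - 500*t^3*e^(5*t) + 4*t^3*e^(t) + 300*t^2*e^(5*t) - 12*t^2*e^(t) - 120*t*e^(5*t) + 24*t*e^(t) + 24*e^(5*t) - 24*e^(t))/(4*t^5)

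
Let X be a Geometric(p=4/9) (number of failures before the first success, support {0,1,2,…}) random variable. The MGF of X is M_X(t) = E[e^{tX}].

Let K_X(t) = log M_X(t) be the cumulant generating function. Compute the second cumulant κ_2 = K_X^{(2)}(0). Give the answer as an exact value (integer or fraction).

κ_2 = K^(2)(0) = 45/16

M_X(t) = 4/(9*(1 - 5*e^(t)/9))
K_X(t) = log M_X(t) = -log(1 - 5*e^(t)/9) - 2*log(3) + 2*log(2)
K^(2)(t) = 45*e^(t)/(25*e^(2*t) - 90*e^(t) + 81)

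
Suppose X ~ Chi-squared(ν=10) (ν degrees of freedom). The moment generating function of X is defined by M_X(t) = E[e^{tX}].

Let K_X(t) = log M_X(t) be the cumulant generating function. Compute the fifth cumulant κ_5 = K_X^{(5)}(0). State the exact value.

κ_5 = D^5[K](0) = 3840

M_X(t) = (1 - 2*t)^(-5)
K_X(t) = log M_X(t) = -5*log(1 - 2*t)
D^5[K](t) = -3840/(32*t^5 - 80*t^4 + 80*t^3 - 40*t^2 + 10*t - 1)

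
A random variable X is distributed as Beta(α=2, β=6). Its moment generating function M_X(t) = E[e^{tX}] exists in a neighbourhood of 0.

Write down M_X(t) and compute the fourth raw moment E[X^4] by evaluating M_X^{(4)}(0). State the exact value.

M_X(t) = ₁F₁(2; 8; t)
M′(t) = ₁F₁(3; 9; t)/4
M′′(t) = ₁F₁(4; 10; t)/12
M′′′(t) = ₁F₁(5; 11; t)/30
M′′′′(t) = ₁F₁(6; 12; t)/66

E[X^4] = M′′′′(0) = 1/66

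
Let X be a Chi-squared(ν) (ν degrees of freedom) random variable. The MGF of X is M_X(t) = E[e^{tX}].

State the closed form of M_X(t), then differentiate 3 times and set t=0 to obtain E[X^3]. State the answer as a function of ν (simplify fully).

M_X(t) = (1 - 2*t)^(-ν/2)
M′(t) = -ν/(2*t*(1 - 2*t)^(ν/2) - (1 - 2*t)^(ν/2))
M′′(t) = (ν^2 + 2*ν)/(4*t^2*(1 - 2*t)^(ν/2) - 4*t*(1 - 2*t)^(ν/2) + (1 - 2*t)^(ν/2))
M′′′(t) = (-ν^3 - 6*ν^2 - 8*ν)/(8*t^3*(1 - 2*t)^(ν/2) - 12*t^2*(1 - 2*t)^(ν/2) + 6*t*(1 - 2*t)^(ν/2) - (1 - 2*t)^(ν/2))

E[X^3] = M′′′(0) = ν*(ν^2 + 6*ν + 8)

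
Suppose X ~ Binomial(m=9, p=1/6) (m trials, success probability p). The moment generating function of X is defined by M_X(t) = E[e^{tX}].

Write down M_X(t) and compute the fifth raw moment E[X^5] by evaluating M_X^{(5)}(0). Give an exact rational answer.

E[X^5] = d^5M/dt^5 |_{t=0} = 1036/9

M_X(t) = (e^(t)/6 + 5/6)^9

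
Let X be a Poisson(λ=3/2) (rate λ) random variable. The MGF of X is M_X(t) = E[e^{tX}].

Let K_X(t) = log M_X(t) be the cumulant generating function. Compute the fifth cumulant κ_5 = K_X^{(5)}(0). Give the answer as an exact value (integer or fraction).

M_X(t) = e^(3*e^(t)/2 - 3/2)
K_X(t) = log M_X(t) = 3*e^(t)/2 - 3/2
K′(t) = 3*e^(t)/2
K′′(t) = 3*e^(t)/2
K′′′(t) = 3*e^(t)/2
K′′′′(t) = 3*e^(t)/2
K′′′′′(t) = 3*e^(t)/2

κ_5 = K′′′′′(0) = 3/2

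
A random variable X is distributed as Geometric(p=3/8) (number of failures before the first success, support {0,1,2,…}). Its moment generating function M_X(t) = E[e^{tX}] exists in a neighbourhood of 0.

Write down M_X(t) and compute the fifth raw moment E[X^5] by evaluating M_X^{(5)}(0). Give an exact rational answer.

M_X(t) = 3/(8*(1 - 5*e^(t)/8))

E[X^5] = D^5[M](0) = 338135/81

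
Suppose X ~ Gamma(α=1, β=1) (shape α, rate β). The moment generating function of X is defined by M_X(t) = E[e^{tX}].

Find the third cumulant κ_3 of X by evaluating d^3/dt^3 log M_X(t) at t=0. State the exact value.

M_X(t) = 1/(1 - t)
K_X(t) = log M_X(t) = -log(1 - t)
K^(3)(t) = -2/(t^3 - 3*t^2 + 3*t - 1)

κ_3 = K^(3)(0) = 2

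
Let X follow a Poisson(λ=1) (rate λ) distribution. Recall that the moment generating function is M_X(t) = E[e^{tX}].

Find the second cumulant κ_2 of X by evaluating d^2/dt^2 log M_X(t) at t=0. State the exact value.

M_X(t) = e^(e^(t) - 1)
K_X(t) = log M_X(t) = e^(t) - 1
D^2[K](t) = e^(t)

κ_2 = D^2[K](0) = 1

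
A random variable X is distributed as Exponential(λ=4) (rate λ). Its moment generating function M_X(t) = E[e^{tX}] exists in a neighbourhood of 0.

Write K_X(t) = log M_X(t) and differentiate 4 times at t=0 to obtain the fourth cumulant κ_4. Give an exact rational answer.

M_X(t) = 4/(4 - t)
K_X(t) = log M_X(t) = -log(4 - t) + 2*log(2)
K′(t) = -1/(t - 4)
K′′(t) = 1/(t^2 - 8*t + 16)
K′′′(t) = -2/(t^3 - 12*t^2 + 48*t - 64)
K′′′′(t) = 6/(t^4 - 16*t^3 + 96*t^2 - 256*t + 256)

κ_4 = K′′′′(0) = 3/128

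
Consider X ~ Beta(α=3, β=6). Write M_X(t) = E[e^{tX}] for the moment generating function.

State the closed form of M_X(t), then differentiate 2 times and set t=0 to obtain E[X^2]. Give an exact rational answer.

M_X(t) = ₁F₁(3; 9; t)
M^(2)(t) = 2*₁F₁(5; 11; t)/15

E[X^2] = M^(2)(0) = 2/15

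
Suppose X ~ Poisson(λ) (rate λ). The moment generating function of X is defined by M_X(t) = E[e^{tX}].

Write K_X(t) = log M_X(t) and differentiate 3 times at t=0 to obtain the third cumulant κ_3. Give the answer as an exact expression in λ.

M_X(t) = e^(λ*(e^(t) - 1))
K_X(t) = log M_X(t) = λ*(e^(t) - 1)
dK/dt = λ*e^(t)
d^2K/dt^2 = λ*e^(t)
d^3K/dt^3 = λ*e^(t)

κ_3 = d^3K/dt^3 |_{t=0} = λ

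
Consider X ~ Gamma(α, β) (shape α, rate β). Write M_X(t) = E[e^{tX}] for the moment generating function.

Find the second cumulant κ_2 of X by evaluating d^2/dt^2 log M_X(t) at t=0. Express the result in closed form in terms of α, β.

M_X(t) = (β/(β - t))^α
K_X(t) = log M_X(t) = α*(log(β) - log(β - t))
K^(2)(t) = α/(β^2 - 2*β*t + t^2)

κ_2 = K^(2)(0) = α/β^2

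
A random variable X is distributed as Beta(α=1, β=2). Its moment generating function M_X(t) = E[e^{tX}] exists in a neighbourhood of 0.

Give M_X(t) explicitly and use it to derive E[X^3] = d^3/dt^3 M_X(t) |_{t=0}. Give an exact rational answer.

M_X(t) = ₁F₁(1; 3; t)
M^(3)(t) = ₁F₁(4; 6; t)/10

E[X^3] = M^(3)(0) = 1/10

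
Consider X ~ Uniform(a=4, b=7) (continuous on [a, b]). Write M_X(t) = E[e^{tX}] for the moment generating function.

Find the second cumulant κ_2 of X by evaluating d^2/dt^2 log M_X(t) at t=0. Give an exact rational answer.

M_X(t) = (e^(7*t) - e^(4*t))/(3*t)
K_X(t) = log M_X(t) = -log(t) + log(e^(7*t) - e^(4*t)) - log(3)
dK/dt = (7*t*e^(3*t) - 4*t - e^(3*t) + 1)/(t*e^(3*t) - t)
d^2K/dt^2 = (-9*t^2*e^(3*t) + e^(6*t) - 2*e^(3*t) + 1)/(t^2*e^(6*t) - 2*t^2*e^(3*t) + t^2)

κ_2 = d^2K/dt^2 |_{t=0} = 3/4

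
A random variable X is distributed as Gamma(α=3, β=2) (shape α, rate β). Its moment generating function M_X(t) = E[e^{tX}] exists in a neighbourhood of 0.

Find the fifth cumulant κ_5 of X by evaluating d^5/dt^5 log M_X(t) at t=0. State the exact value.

κ_5 = K^(5)(0) = 9/4

M_X(t) = 8/(2 - t)^3
K_X(t) = log M_X(t) = -3*log(2 - t) + 3*log(2)
K^(5)(t) = -72/(t^5 - 10*t^4 + 40*t^3 - 80*t^2 + 80*t - 32)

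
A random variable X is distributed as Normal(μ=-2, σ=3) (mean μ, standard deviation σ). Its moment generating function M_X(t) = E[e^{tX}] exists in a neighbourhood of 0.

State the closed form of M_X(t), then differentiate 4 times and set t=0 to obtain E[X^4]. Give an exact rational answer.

M_X(t) = e^(9*t^2/2 - 2*t)
M^(4)(t) = (6561*t^4*e^(9*t^2/2) - 5832*t^3*e^(9*t^2/2) + 6318*t^2*e^(9*t^2/2) - 2232*t*e^(9*t^2/2) + 475*e^(9*t^2/2))*e^(-2*t)

E[X^4] = M^(4)(0) = 475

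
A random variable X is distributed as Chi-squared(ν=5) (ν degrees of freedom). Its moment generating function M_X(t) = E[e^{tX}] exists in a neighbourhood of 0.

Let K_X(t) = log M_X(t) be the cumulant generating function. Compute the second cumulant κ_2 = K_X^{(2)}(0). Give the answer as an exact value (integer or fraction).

M_X(t) = (1 - 2*t)^(-5/2)
K_X(t) = log M_X(t) = -5*log(1 - 2*t)/2
K^(2)(t) = 10/(4*t^2 - 4*t + 1)

κ_2 = K^(2)(0) = 10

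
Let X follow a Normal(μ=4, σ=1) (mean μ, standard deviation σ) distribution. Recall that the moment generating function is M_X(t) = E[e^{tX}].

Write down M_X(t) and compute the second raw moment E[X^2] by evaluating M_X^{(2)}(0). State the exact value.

M_X(t) = e^(t^2/2 + 4*t)
D^2[M](t) = t^2*e^(4*t)*e^(t^2/2) + 8*t*e^(4*t)*e^(t^2/2) + 17*e^(4*t)*e^(t^2/2)

E[X^2] = D^2[M](0) = 17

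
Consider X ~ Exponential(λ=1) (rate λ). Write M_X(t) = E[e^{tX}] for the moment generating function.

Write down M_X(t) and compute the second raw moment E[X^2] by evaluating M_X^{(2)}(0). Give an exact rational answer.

E[X^2] = M′′(0) = 2

M_X(t) = 1/(1 - t)
M′(t) = 1/(t^2 - 2*t + 1)
M′′(t) = -2/(t^3 - 3*t^2 + 3*t - 1)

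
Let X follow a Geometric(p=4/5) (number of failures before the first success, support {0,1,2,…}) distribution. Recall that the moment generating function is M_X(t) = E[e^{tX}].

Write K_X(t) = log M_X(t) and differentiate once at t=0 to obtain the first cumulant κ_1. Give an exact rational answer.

M_X(t) = 4/(5*(1 - e^(t)/5))
K_X(t) = log M_X(t) = -log(1 - e^(t)/5) - log(5) + 2*log(2)
K′(t) = -e^(t)/(e^(t) - 5)

κ_1 = K′(0) = 1/4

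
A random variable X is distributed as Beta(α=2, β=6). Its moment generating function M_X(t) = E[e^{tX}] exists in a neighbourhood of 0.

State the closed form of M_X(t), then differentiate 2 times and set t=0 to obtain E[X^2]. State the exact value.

E[X^2] = M^(2)(0) = 1/12

M_X(t) = ₁F₁(2; 8; t)
M^(2)(t) = ₁F₁(4; 10; t)/12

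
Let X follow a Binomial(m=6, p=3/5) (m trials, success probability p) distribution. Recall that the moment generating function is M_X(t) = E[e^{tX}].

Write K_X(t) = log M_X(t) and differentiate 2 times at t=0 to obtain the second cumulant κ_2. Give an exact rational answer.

M_X(t) = (3*e^(t)/5 + 2/5)^6
K_X(t) = log M_X(t) = 6*log(3*e^(t)/5 + 2/5)
K′(t) = 18*e^(t)/(3*e^(t) + 2)
K′′(t) = 36*e^(t)/(9*e^(2*t) + 12*e^(t) + 4)

κ_2 = K′′(0) = 36/25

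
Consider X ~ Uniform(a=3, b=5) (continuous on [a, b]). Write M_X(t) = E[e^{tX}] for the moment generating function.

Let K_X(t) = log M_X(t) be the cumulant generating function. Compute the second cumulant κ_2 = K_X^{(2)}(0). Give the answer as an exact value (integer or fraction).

M_X(t) = (e^(5*t) - e^(3*t))/(2*t)
K_X(t) = log M_X(t) = -log(t) + log(e^(5*t) - e^(3*t)) - log(2)
K′(t) = (5*t*e^(2*t) - 3*t - e^(2*t) + 1)/(t*e^(2*t) - t)
K′′(t) = (-4*t^2*e^(2*t) + e^(4*t) - 2*e^(2*t) + 1)/(t^2*e^(4*t) - 2*t^2*e^(2*t) + t^2)

κ_2 = K′′(0) = 1/3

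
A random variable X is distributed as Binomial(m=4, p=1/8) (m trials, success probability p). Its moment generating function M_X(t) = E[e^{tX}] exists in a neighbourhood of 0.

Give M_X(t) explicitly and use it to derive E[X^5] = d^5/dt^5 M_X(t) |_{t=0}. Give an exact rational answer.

E[X^5] = d^5M/dt^5 |_{t=0} = 1163/256

M_X(t) = (e^(t)/8 + 7/8)^4
dM/dt = e^(4*t)/1024 + 21*e^(3*t)/1024 + 147*e^(2*t)/1024 + 343*e^(t)/1024
d^2M/dt^2 = e^(4*t)/256 + 63*e^(3*t)/1024 + 147*e^(2*t)/512 + 343*e^(t)/1024
d^3M/dt^3 = e^(4*t)/64 + 189*e^(3*t)/1024 + 147*e^(2*t)/256 + 343*e^(t)/1024
d^4M/dt^4 = e^(4*t)/16 + 567*e^(3*t)/1024 + 147*e^(2*t)/128 + 343*e^(t)/1024
d^5M/dt^5 = e^(4*t)/4 + 1701*e^(3*t)/1024 + 147*e^(2*t)/64 + 343*e^(t)/1024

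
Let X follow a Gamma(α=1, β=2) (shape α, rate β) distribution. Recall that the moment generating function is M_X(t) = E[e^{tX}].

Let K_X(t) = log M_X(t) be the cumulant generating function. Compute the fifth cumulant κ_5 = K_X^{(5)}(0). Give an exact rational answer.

κ_5 = K′′′′′(0) = 3/4

M_X(t) = 2/(2 - t)
K_X(t) = log M_X(t) = -log(2 - t) + log(2)
K′(t) = -1/(t - 2)
K′′(t) = 1/(t^2 - 4*t + 4)
K′′′(t) = -2/(t^3 - 6*t^2 + 12*t - 8)
K′′′′(t) = 6/(t^4 - 8*t^3 + 24*t^2 - 32*t + 16)
K′′′′′(t) = -24/(t^5 - 10*t^4 + 40*t^3 - 80*t^2 + 80*t - 32)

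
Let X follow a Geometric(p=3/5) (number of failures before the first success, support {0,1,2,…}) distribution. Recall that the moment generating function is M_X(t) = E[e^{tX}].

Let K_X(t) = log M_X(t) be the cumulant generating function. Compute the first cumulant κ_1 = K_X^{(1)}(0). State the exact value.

M_X(t) = 3/(5*(1 - 2*e^(t)/5))
K_X(t) = log M_X(t) = -log(1 - 2*e^(t)/5) - log(5) + log(3)
K^(1)(t) = -2*e^(t)/(2*e^(t) - 5)

κ_1 = K^(1)(0) = 2/3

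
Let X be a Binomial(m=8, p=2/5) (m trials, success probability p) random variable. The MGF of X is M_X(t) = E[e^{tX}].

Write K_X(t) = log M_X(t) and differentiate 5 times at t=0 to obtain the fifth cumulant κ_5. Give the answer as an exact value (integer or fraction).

κ_5 = d^5K/dt^5 |_{t=0} = -2256/3125

M_X(t) = (2*e^(t)/5 + 3/5)^8
K_X(t) = log M_X(t) = 8*log(2*e^(t)/5 + 3/5)
dK/dt = 16*e^(t)/(2*e^(t) + 3)
d^2K/dt^2 = 48*e^(t)/(4*e^(2*t) + 12*e^(t) + 9)
d^3K/dt^3 = (-96*e^(2*t) + 144*e^(t))/(8*e^(3*t) + 36*e^(2*t) + 54*e^(t) + 27)
d^4K/dt^4 = (192*e^(3*t) - 1152*e^(2*t) + 432*e^(t))/(16*e^(4*t) + 96*e^(3*t) + 216*e^(2*t) + 216*e^(t) + 81)
d^5K/dt^5 = (-384*e^(4*t) + 6336*e^(3*t) - 9504*e^(2*t) + 1296*e^(t))/(32*e^(5*t) + 240*e^(4*t) + 720*e^(3*t) + 1080*e^(2*t) + 810*e^(t) + 243)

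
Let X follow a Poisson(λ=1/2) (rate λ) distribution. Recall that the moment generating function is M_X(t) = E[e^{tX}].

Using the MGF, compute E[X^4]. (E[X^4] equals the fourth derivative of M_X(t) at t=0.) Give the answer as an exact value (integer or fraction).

E[X^4] = d^4M/dt^4 |_{t=0} = 49/16

M_X(t) = e^(e^(t)/2 - 1/2)
dM/dt = e^(-1/2)*e^(t)*e^(e^(t)/2)/2
d^2M/dt^2 = (e^(2*t)*e^(e^(t)/2) + 2*e^(t)*e^(e^(t)/2))*e^(-1/2)/4
d^3M/dt^3 = (e^(3*t)*e^(e^(t)/2) + 6*e^(2*t)*e^(e^(t)/2) + 4*e^(t)*e^(e^(t)/2))*e^(-1/2)/8
d^4M/dt^4 = (e^(4*t)*e^(e^(t)/2) + 12*e^(3*t)*e^(e^(t)/2) + 28*e^(2*t)*e^(e^(t)/2) + 8*e^(t)*e^(e^(t)/2))*e^(-1/2)/16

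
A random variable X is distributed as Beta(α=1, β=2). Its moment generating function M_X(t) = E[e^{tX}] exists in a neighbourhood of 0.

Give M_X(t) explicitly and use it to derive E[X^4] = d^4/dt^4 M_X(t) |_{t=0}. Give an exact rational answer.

E[X^4] = M′′′′(0) = 1/15

M_X(t) = ₁F₁(1; 3; t)
M′(t) = ₁F₁(2; 4; t)/3
M′′(t) = ₁F₁(3; 5; t)/6
M′′′(t) = ₁F₁(4; 6; t)/10
M′′′′(t) = ₁F₁(5; 7; t)/15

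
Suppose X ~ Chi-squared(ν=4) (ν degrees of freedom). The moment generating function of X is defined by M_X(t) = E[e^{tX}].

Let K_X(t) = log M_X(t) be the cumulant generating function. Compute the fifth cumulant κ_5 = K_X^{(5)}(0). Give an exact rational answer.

κ_5 = K^(5)(0) = 1536

M_X(t) = (1 - 2*t)^(-2)
K_X(t) = log M_X(t) = -2*log(1 - 2*t)
K^(5)(t) = -1536/(32*t^5 - 80*t^4 + 80*t^3 - 40*t^2 + 10*t - 1)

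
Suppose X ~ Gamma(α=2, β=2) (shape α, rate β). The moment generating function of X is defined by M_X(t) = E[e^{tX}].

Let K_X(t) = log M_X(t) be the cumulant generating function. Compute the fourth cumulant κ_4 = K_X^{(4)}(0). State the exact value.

κ_4 = d^4K/dt^4 |_{t=0} = 3/4

M_X(t) = 4/(2 - t)^2
K_X(t) = log M_X(t) = -2*log(2 - t) + 2*log(2)
dK/dt = -2/(t - 2)
d^2K/dt^2 = 2/(t^2 - 4*t + 4)
d^3K/dt^3 = -4/(t^3 - 6*t^2 + 12*t - 8)
d^4K/dt^4 = 12/(t^4 - 8*t^3 + 24*t^2 - 32*t + 16)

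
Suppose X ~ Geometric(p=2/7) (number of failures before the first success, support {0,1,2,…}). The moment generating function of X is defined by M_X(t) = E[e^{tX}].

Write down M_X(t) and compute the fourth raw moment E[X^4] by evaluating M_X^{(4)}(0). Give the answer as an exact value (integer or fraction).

E[X^4] = D^4[M](0) = 1590

M_X(t) = 2/(7*(1 - 5*e^(t)/7))
D^4[M](t) = (-1250*e^(4*t) - 19250*e^(3*t) - 26950*e^(2*t) - 3430*e^(t))/(3125*e^(5*t) - 21875*e^(4*t) + 61250*e^(3*t) - 85750*e^(2*t) + 60025*e^(t) - 16807)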